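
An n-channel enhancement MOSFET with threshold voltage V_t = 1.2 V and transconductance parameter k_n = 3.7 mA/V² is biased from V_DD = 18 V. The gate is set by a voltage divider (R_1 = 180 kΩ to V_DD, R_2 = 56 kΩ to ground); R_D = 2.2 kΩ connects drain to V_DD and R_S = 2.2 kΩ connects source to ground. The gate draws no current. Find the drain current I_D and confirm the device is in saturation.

V_G = V_DD·R_2/(R_1+R_2) = 18×56/236 = 4.27 V.
Assume saturation: I_D = (k_n/2)(V_GS − V_t)² with V_GS = V_G − I_D·R_S = 4.27 − 2.2·I_D.
Substituting gives 8.95·I_D² − 26·I_D + 17.4 = 0, with roots I_D = 1.05 or 1.85 mA.
The root I_D = 1.85 mA gives V_GS = 0.2 V ≤ V_t, so take I_D = 1.05 mA.
Then V_GS = 1.95 V and V_DS = V_DD − I_D(R_D+R_S) = 18 − 1.05×4.4 = 13.4 V.
Saturation requires V_DS ≥ V_GS − V_t = 0.754 V; 13.4 ≥ 0.754 ✓.

I_D ≈ 1.1 mA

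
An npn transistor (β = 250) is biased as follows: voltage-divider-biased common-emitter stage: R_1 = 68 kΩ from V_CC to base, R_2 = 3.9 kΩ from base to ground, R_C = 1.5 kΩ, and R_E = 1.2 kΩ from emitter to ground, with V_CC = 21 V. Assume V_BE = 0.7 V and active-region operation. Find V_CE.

Thevenize the base divider: V_Th = V_CC·R_2/(R_1+R_2) = 21×3.9/71.9 = 1.14 V, R_Th = R_1‖R_2 = 3.69 kΩ.
Base-emitter loop: V_Th = I_B·R_Th + V_BE + (β+1)I_B·R_E, so I_B = (1.14 − 0.7) / (3.69 + 251×1.2) = 0.00144 mA.
I_C = β·I_B = 250×0.00144 = 0.36 mA, and I_E = (β+1)I_B = 0.361 mA.
V_CE = V_CC − I_C·R_C − I_E·R_E = 21 − 0.36×1.5 − 0.361×1.2 = 20 V.
V_CE = 20 V > 0.2 V confirms active-region operation.

V_CE ≈ 20 V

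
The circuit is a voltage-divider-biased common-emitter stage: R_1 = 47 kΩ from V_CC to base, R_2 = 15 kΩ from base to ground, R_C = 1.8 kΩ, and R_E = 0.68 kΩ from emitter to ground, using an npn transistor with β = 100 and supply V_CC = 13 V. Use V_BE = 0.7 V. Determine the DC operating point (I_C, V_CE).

Thevenize the base divider: V_Th = V_CC·R_2/(R_1+R_2) = 13×15/62 = 3.15 V, R_Th = R_1‖R_2 = 11.4 kΩ.
Base-emitter loop: V_Th = I_B·R_Th + V_BE + (β+1)I_B·R_E, so I_B = (3.15 − 0.7) / (11.4 + 101×0.68) = 0.0305 mA.
I_C = β·I_B = 100×0.0305 = 3.05 mA, and I_E = (β+1)I_B = 3.09 mA.
V_CE = V_CC − I_C·R_C − I_E·R_E = 13 − 3.05×1.8 − 3.09×0.68 = 5.4 V.
V_CE = 5.4 V > 0.2 V confirms active-region operation.

I_C ≈ 3.1 mA, V_CE ≈ 5.4 V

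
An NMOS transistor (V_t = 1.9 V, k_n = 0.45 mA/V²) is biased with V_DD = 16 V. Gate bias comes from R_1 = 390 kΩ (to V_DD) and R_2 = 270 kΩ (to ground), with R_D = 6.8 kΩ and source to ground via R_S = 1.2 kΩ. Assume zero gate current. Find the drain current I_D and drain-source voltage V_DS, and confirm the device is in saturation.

I_D ≈ 1.6 mA, V_DS ≈ 3 V

V_G = V_DD·R_2/(R_1+R_2) = 16×270/660 = 6.55 V.
Assume saturation: I_D = (k_n/2)(V_GS − V_t)² with V_GS = V_G − I_D·R_S = 6.55 − 1.2·I_D.
Substituting gives 0.324·I_D² − 3.51·I_D + 4.86 = 0, with roots I_D = 1.63 or 9.2 mA.
The root I_D = 9.2 mA gives V_GS = -4.49 V ≤ V_t, so take I_D = 1.63 mA.
Then V_GS = 4.59 V and V_DS = V_DD − I_D(R_D+R_S) = 16 − 1.63×8 = 2.97 V.
Saturation requires V_DS ≥ V_GS − V_t = 2.69 V; 2.97 ≥ 2.69 ✓.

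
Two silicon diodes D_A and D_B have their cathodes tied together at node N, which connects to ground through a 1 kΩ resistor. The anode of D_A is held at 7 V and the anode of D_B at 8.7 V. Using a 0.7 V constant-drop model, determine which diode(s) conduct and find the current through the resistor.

Assume both conduct. Then node N would need to be at both 7−0.7 = 6.3 V and 8.7−0.7 = 8 V, which is impossible.
Assume only D_B conducts: V_N = 8.7 − 0.7 = 8 V, so I_R = 8/1 = 8 mA.
Check D_A: its anode-to-cathode voltage is 7 − 8 = -1 V < 0.7 V, so it is off. The assumption is consistent.

Only D_B conducts; I_R ≈ 8 mA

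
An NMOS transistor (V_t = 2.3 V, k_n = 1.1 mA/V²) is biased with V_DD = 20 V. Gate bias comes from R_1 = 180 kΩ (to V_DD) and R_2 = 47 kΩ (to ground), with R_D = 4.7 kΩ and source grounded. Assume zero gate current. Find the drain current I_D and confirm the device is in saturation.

V_G = V_DD·R_2/(R_1+R_2) = 20×47/227 = 4.14 V. With the source grounded, V_GS = V_G = 4.14 V.
Assume saturation: I_D = (k_n/2)(V_GS − V_t)² = (1.1/2)×(4.14 − 2.3)² = 0.55×1.84² = 1.86 mA.
V_DS = V_DD − I_D·R_D = 20 − 1.86×4.7 = 11.2 V.
Saturation requires V_DS ≥ V_GS − V_t = 1.84 V; 11.2 ≥ 1.84 ✓.

I_D ≈ 1.9 mA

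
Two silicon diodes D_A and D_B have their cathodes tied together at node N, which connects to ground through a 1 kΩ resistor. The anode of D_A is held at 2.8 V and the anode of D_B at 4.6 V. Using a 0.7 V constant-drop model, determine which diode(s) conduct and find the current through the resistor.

Only D_B conducts; I_R ≈ 3.9 mA

Assume both conduct. Then node N would need to be at both 2.8−0.7 = 2.1 V and 4.6−0.7 = 3.9 V, which is impossible.
Assume only D_B conducts: V_N = 4.6 − 0.7 = 3.9 V, so I_R = 3.9/1 = 3.9 mA.
Check D_A: its anode-to-cathode voltage is 2.8 − 3.9 = -1.1 V < 0.7 V, so it is off. The assumption is consistent.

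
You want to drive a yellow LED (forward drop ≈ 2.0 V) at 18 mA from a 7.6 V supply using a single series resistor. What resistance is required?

R ≈ 0.31 kΩ

The resistor drops V_S − V_D = 7.6 − 2.0 = 5.6 V at 18 mA.
R = 5.6 V / 18 mA = 0.311 kΩ.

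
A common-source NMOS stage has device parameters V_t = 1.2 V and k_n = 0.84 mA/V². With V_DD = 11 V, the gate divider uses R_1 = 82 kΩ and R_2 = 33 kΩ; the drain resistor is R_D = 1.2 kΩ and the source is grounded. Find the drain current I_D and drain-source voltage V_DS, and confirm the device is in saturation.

V_G = V_DD·R_2/(R_1+R_2) = 11×33/115 = 3.16 V. With the source grounded, V_GS = V_G = 3.16 V.
Assume saturation: I_D = (k_n/2)(V_GS − V_t)² = (0.84/2)×(3.16 − 1.2)² = 0.42×1.96² = 1.61 mA.
V_DS = V_DD − I_D·R_D = 11 − 1.61×1.2 = 9.07 V.
Saturation requires V_DS ≥ V_GS − V_t = 1.96 V; 9.07 ≥ 1.96 ✓.

I_D ≈ 1.6 mA, V_DS ≈ 9.1 V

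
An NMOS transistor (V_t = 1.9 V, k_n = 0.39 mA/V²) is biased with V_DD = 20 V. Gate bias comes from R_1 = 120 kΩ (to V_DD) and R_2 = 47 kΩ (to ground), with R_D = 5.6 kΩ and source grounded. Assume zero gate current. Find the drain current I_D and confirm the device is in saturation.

V_G = V_DD·R_2/(R_1+R_2) = 20×47/167 = 5.63 V. With the source grounded, V_GS = V_G = 5.63 V.
Assume saturation: I_D = (k_n/2)(V_GS − V_t)² = (0.39/2)×(5.63 − 1.9)² = 0.195×3.73² = 2.71 mA.
V_DS = V_DD − I_D·R_D = 20 − 2.71×5.6 = 4.82 V.
Saturation requires V_DS ≥ V_GS − V_t = 3.73 V; 4.82 ≥ 3.73 ✓.

I_D ≈ 2.7 mA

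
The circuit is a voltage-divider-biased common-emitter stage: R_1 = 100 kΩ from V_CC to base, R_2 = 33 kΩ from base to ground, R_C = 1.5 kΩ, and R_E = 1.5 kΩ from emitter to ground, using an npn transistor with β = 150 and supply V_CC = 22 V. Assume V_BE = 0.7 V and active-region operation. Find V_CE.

Thevenize the base divider: V_Th = V_CC·R_2/(R_1+R_2) = 22×33/133 = 5.46 V, R_Th = R_1‖R_2 = 24.8 kΩ.
Base-emitter loop: V_Th = I_B·R_Th + V_BE + (β+1)I_B·R_E, so I_B = (5.46 − 0.7) / (24.8 + 151×1.5) = 0.0189 mA.
I_C = β·I_B = 150×0.0189 = 2.84 mA, and I_E = (β+1)I_B = 2.86 mA.
V_CE = V_CC − I_C·R_C − I_E·R_E = 22 − 2.84×1.5 − 2.86×1.5 = 13.5 V.
V_CE = 13.5 V > 0.2 V confirms active-region operation.

V_CE ≈ 13 V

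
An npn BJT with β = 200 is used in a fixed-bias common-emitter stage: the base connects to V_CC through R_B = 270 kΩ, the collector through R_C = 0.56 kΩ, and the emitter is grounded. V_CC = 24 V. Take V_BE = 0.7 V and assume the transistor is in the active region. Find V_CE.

Base loop: V_CC = I_B·R_B + V_BE, so I_B = (24 − 0.7)/270 kΩ = 0.0863 mA.
In the active region I_C = β·I_B = 200 × 0.0863 = 17.3 mA.
Collector loop: V_CE = V_CC − I_C·R_C = 24 − 17.3×0.56 = 14.3 V.
Since V_CE = 14.3 V > V_CE(sat) ≈ 0.2 V, the transistor is in the active region as assumed.

V_CE ≈ 14 V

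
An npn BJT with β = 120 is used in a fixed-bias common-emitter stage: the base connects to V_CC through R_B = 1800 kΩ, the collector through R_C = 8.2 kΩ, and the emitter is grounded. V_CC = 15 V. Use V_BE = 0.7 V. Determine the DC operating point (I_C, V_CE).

I_C ≈ 0.95 mA, V_CE ≈ 7.2 V

Base loop: V_CC = I_B·R_B + V_BE, so I_B = (15 − 0.7)/1800 kΩ = 0.00794 mA.
In the active region I_C = β·I_B = 120 × 0.00794 = 0.953 mA.
Collector loop: V_CE = V_CC − I_C·R_C = 15 − 0.953×8.2 = 7.18 V.
Since V_CE = 7.18 V > V_CE(sat) ≈ 0.2 V, the transistor is in the active region as assumed.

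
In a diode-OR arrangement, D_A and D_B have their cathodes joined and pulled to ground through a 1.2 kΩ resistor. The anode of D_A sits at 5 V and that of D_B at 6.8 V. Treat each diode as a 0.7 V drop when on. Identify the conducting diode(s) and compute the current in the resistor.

Assume both conduct. Then node N would need to be at both 5−0.7 = 4.3 V and 6.8−0.7 = 6.1 V, which is impossible.
Assume only D_B conducts: V_N = 6.8 − 0.7 = 6.1 V, so I_R = 6.1/1.2 = 5.08 mA.
Check D_A: its anode-to-cathode voltage is 5 − 6.1 = -1.1 V < 0.7 V, so it is off. The assumption is consistent.

Only D_B conducts; I_R ≈ 5.1 mA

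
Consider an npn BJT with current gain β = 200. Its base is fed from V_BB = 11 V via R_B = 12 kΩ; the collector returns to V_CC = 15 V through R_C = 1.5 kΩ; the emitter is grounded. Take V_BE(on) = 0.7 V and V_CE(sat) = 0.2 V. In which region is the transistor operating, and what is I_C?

saturation; I_C ≈ 9.9 mA

Assume active: I_B = (11 − 0.7)/12 = 0.858 mA, giving I_C = β·I_B = 172 mA.
But then V_CE = 15 − 172×1.5 = -242 V < V_CE(sat) = 0.2 V — impossible in the active region.
So the transistor is saturated. With V_CE = 0.2 V, I_C = (V_CC − 0.2)/R_C = 14.8/1.5 = 9.87 mA.
Check: β·I_B = 172 mA > I_C = 9.87 mA, confirming saturation.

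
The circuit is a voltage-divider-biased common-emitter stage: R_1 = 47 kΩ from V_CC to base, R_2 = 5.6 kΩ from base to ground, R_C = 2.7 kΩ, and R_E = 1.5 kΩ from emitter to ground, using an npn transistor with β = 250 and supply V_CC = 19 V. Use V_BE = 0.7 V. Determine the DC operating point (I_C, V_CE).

I_C ≈ 0.87 mA, V_CE ≈ 15 V

Thevenize the base divider: V_Th = V_CC·R_2/(R_1+R_2) = 19×5.6/52.6 = 2.02 V, R_Th = R_1‖R_2 = 5 kΩ.
Base-emitter loop: V_Th = I_B·R_Th + V_BE + (β+1)I_B·R_E, so I_B = (2.02 − 0.7) / (5 + 251×1.5) = 0.00347 mA.
I_C = β·I_B = 250×0.00347 = 0.867 mA, and I_E = (β+1)I_B = 0.87 mA.
V_CE = V_CC − I_C·R_C − I_E·R_E = 19 − 0.867×2.7 − 0.87×1.5 = 15.4 V.
V_CE = 15.4 V > 0.2 V confirms active-region operation.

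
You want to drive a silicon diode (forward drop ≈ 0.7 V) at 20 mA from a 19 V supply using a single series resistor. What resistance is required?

R ≈ 0.92 kΩ

The resistor drops V_S − V_D = 19 − 0.7 = 18.3 V at 20 mA.
R = 18.3 V / 20 mA = 0.915 kΩ.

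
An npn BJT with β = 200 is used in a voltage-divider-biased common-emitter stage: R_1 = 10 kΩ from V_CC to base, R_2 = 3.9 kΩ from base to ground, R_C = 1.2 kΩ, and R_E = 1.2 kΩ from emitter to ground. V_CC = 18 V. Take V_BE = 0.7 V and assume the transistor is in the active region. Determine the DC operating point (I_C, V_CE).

I_C ≈ 3.6 mA, V_CE ≈ 9.4 V

Thevenize the base divider: V_Th = V_CC·R_2/(R_1+R_2) = 18×3.9/13.9 = 5.05 V, R_Th = R_1‖R_2 = 2.81 kΩ.
Base-emitter loop: V_Th = I_B·R_Th + V_BE + (β+1)I_B·R_E, so I_B = (5.05 − 0.7) / (2.81 + 201×1.2) = 0.0178 mA.
I_C = β·I_B = 200×0.0178 = 3.57 mA, and I_E = (β+1)I_B = 3.58 mA.
V_CE = V_CC − I_C·R_C − I_E·R_E = 18 − 3.57×1.2 − 3.58×1.2 = 9.42 V.
V_CE = 9.42 V > 0.2 V confirms active-region operation.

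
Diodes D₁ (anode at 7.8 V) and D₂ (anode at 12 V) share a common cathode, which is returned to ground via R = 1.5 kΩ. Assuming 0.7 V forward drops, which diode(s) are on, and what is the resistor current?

Assume both conduct. Then node N would need to be at both 7.8−0.7 = 7.1 V and 12−0.7 = 11.3 V, which is impossible.
Assume only D₂ conducts: V_N = 12 − 0.7 = 11.3 V, so I_R = 11.3/1.5 = 7.53 mA.
Check D₁: its anode-to-cathode voltage is 7.8 − 11.3 = -3.5 V < 0.7 V, so it is off. The assumption is consistent.

Only D₂ conducts; I_R ≈ 7.5 mA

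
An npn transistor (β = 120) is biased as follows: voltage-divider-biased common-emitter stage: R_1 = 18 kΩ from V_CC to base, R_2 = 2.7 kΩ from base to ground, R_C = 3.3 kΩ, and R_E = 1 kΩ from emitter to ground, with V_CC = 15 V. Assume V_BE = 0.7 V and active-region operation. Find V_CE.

V_CE ≈ 9.7 V

Thevenize the base divider: V_Th = V_CC·R_2/(R_1+R_2) = 15×2.7/20.7 = 1.96 V, R_Th = R_1‖R_2 = 2.35 kΩ.
Base-emitter loop: V_Th = I_B·R_Th + V_BE + (β+1)I_B·R_E, so I_B = (1.96 − 0.7) / (2.35 + 121×1) = 0.0102 mA.
I_C = β·I_B = 120×0.0102 = 1.22 mA, and I_E = (β+1)I_B = 1.23 mA.
V_CE = V_CC − I_C·R_C − I_E·R_E = 15 − 1.22×3.3 − 1.23×1 = 9.73 V.
V_CE = 9.73 V > 0.2 V confirms active-region operation.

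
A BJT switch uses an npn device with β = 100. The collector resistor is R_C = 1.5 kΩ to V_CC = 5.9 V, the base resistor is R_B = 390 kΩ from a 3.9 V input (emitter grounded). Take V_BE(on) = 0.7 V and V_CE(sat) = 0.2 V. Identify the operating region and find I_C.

active; I_C ≈ 0.82 mA

Assume active. Base-emitter loop: I_B = (V_BB − V_BE)/R_B = (3.9 − 0.7)/390 = 0.00821 mA.
I_C = β·I_B = 100×0.00821 = 0.821 mA.
V_CE = V_CC − I_C·R_C = 5.9 − 0.821×1.5 = 4.67 V > V_CE(sat), so the active-region assumption holds.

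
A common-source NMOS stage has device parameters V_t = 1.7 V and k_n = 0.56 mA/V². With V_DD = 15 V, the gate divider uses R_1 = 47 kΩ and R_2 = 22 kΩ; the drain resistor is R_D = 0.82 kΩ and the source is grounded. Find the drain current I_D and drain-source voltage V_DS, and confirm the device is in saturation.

V_G = V_DD·R_2/(R_1+R_2) = 15×22/69 = 4.78 V. With the source grounded, V_GS = V_G = 4.78 V.
Assume saturation: I_D = (k_n/2)(V_GS − V_t)² = (0.56/2)×(4.78 − 1.7)² = 0.28×3.08² = 2.66 mA.
V_DS = V_DD − I_D·R_D = 15 − 2.66×0.82 = 12.8 V.
Saturation requires V_DS ≥ V_GS − V_t = 3.08 V; 12.8 ≥ 3.08 ✓.

I_D ≈ 2.7 mA, V_DS ≈ 13 V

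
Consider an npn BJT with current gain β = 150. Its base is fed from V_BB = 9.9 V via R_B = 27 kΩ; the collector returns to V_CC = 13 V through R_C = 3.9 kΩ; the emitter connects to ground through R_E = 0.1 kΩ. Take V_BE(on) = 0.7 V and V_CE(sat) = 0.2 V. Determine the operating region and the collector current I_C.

Assume active: I_B = (9.9 − 0.7)/(27 + 151×0.1) = 0.219 mA, I_C = β·I_B = 32.8 mA.
Then V_CE = 13 − 32.8×3.9 − 33×0.1 = -118 V < 0.2 V — the active assumption fails.
Re-solve with V_CE = 0.2 V. KCL at the emitter: V_E/R_E = (V_BB−0.7−V_E)/R_B + (V_CC−0.2−V_E)/R_C, giving V_E = 0.352 V.
I_C = (V_CC − 0.2 − V_E)/R_C = (12.8 − 0.352)/3.9 = 3.19 mA.
Check: I_B = (9.2 − 0.352)/27 = 0.328 mA, and β·I_B = 49.2 mA > I_C, confirming saturation.

saturation; I_C ≈ 3.2 mA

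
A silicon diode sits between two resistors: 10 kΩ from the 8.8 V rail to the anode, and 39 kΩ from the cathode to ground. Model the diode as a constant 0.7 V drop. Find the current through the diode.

I ≈ 0.17 mA

The two resistors are in series with the diode, so KVL gives 8.8 = I·10 + 0.7 + I·39.
I = (8.8 − 0.7) / (10 + 39) kΩ = 8.1 / 49 = 0.165 mA.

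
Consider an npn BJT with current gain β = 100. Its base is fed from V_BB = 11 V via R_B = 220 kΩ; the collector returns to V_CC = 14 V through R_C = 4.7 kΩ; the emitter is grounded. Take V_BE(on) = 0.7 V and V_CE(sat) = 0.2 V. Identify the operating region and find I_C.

Assume active: I_B = (11 − 0.7)/220 = 0.0468 mA, giving I_C = β·I_B = 4.68 mA.
But then V_CE = 14 − 4.68×4.7 = -8 V < V_CE(sat) = 0.2 V — impossible in the active region.
So the transistor is saturated. With V_CE = 0.2 V, I_C = (V_CC − 0.2)/R_C = 13.8/4.7 = 2.94 mA.
Check: β·I_B = 4.68 mA > I_C = 2.94 mA, confirming saturation.

saturation; I_C ≈ 2.9 mA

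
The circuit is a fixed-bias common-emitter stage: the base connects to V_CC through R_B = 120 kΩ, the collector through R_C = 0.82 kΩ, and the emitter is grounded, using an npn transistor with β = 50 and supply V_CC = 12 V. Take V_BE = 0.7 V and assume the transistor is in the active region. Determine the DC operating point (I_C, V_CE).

I_C ≈ 4.7 mA, V_CE ≈ 8.1 V

Base loop: V_CC = I_B·R_B + V_BE, so I_B = (12 − 0.7)/120 kΩ = 0.0942 mA.
In the active region I_C = β·I_B = 50 × 0.0942 = 4.71 mA.
Collector loop: V_CE = V_CC − I_C·R_C = 12 − 4.71×0.82 = 8.14 V.
Since V_CE = 8.14 V > V_CE(sat) ≈ 0.2 V, the transistor is in the active region as assumed.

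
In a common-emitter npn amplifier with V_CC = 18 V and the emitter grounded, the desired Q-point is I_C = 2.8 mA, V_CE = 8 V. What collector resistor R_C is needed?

R_C ≈ 3.6 kΩ

Collector loop: V_CC = I_C·R_C + V_CE.
R_C = (V_CC − V_CE)/I_C = (18 − 8)/2.8 = 3.57 kΩ.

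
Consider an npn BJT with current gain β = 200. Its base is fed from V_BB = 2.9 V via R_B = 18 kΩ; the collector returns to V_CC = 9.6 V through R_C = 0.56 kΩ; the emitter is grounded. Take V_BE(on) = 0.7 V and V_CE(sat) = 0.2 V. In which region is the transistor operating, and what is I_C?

saturation; I_C ≈ 17 mA

Assume active: I_B = (2.9 − 0.7)/18 = 0.122 mA, giving I_C = β·I_B = 24.4 mA.
But then V_CE = 9.6 − 24.4×0.56 = -4.09 V < V_CE(sat) = 0.2 V — impossible in the active region.
So the transistor is saturated. With V_CE = 0.2 V, I_C = (V_CC − 0.2)/R_C = 9.4/0.56 = 16.8 mA.
Check: β·I_B = 24.4 mA > I_C = 16.8 mA, confirming saturation.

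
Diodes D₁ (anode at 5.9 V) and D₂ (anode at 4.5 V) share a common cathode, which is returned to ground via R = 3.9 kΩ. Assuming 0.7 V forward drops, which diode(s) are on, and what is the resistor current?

Assume both conduct. Then node N would need to be at both 5.9−0.7 = 5.2 V and 4.5−0.7 = 3.8 V, which is impossible.
Assume only D₁ conducts: V_N = 5.9 − 0.7 = 5.2 V, so I_R = 5.2/3.9 = 1.33 mA.
Check D₂: its anode-to-cathode voltage is 4.5 − 5.2 = -0.7 V < 0.7 V, so it is off. The assumption is consistent.

Only D₁ conducts; I_R ≈ 1.3 mA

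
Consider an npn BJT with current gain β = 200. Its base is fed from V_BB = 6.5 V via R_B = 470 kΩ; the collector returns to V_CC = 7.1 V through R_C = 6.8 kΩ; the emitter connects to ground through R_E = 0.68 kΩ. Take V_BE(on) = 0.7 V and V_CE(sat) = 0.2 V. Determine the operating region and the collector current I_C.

Assume active: I_B = (6.5 − 0.7)/(470 + 201×0.68) = 0.00956 mA, I_C = β·I_B = 1.91 mA.
Then V_CE = 7.1 − 1.91×6.8 − 1.92×0.68 = -7.21 V < 0.2 V — the active assumption fails.
Re-solve with V_CE = 0.2 V. KCL at the emitter: V_E/R_E = (V_BB−0.7−V_E)/R_B + (V_CC−0.2−V_E)/R_C, giving V_E = 0.634 V.
I_C = (V_CC − 0.2 − V_E)/R_C = (6.9 − 0.634)/6.8 = 0.921 mA.
Check: I_B = (5.8 − 0.634)/470 = 0.011 mA, and β·I_B = 2.2 mA > I_C, confirming saturation.

saturation; I_C ≈ 0.92 mA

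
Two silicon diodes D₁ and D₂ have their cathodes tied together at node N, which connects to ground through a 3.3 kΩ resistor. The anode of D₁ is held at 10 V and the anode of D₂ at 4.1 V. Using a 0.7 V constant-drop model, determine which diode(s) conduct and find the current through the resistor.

Assume both conduct. Then node N would need to be at both 10−0.7 = 9.3 V and 4.1−0.7 = 3.4 V, which is impossible.
Assume only D₁ conducts: V_N = 10 − 0.7 = 9.3 V, so I_R = 9.3/3.3 = 2.82 mA.
Check D₂: its anode-to-cathode voltage is 4.1 − 9.3 = -5.2 V < 0.7 V, so it is off. The assumption is consistent.

Only D₁ conducts; I_R ≈ 2.8 mA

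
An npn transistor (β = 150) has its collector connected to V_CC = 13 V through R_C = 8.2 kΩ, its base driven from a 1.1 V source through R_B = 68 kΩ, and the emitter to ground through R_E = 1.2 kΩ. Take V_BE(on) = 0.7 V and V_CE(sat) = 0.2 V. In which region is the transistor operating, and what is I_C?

Assume active. Base-emitter loop: I_B = (V_BB − V_BE)/(R_B + (β+1)R_E) = (1.1 − 0.7)/(68 + 151×1.2) = 0.00161 mA.
I_C = β·I_B = 150×0.00161 = 0.241 mA.
V_CE = V_CC − I_C·R_C − I_E·R_E = 13 − 0.241×8.2 − 0.242×1.2 = 10.7 V > V_CE(sat), so the active-region assumption holds.

active; I_C ≈ 0.24 mA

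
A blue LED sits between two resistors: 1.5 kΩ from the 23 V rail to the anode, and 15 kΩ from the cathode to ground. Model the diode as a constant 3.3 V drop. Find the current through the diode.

I ≈ 1.2 mA

The two resistors are in series with the diode, so KVL gives 23 = I·1.5 + 3.3 + I·15.
I = (23 − 3.3) / (1.5 + 15) kΩ = 19.7 / 16.5 = 1.19 mA.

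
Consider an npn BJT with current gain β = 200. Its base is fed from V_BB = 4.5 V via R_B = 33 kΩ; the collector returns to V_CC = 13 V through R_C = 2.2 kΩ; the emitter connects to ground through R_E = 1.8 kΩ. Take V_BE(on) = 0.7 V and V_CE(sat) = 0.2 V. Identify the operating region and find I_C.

active; I_C ≈ 1.9 mA

Assume active. Base-emitter loop: I_B = (V_BB − V_BE)/(R_B + (β+1)R_E) = (4.5 − 0.7)/(33 + 201×1.8) = 0.00963 mA.
I_C = β·I_B = 200×0.00963 = 1.93 mA.
V_CE = V_CC − I_C·R_C − I_E·R_E = 13 − 1.93×2.2 − 1.93×1.8 = 5.28 V > V_CE(sat), so the active-region assumption holds.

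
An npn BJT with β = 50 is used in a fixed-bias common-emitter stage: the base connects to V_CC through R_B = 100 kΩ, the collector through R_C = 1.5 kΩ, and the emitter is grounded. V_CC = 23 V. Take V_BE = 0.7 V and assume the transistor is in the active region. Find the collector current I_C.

Base loop: V_CC = I_B·R_B + V_BE, so I_B = (23 − 0.7)/100 kΩ = 0.223 mA.
In the active region I_C = β·I_B = 50 × 0.223 = 11.2 mA.
Collector loop: V_CE = V_CC − I_C·R_C = 23 − 11.2×1.5 = 6.27 V.
Since V_CE = 6.27 V > V_CE(sat) ≈ 0.2 V, the transistor is in the active region as assumed.

I_C ≈ 11 mA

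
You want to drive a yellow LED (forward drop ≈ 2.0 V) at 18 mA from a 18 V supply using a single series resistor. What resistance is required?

R ≈ 0.89 kΩ

The resistor drops V_S − V_D = 18 − 2.0 = 16 V at 18 mA.
R = 16 V / 18 mA = 0.889 kΩ.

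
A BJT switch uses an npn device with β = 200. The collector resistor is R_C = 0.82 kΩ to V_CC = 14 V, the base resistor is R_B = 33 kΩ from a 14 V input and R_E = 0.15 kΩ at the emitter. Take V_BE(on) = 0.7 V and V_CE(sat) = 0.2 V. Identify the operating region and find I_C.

saturation; I_C ≈ 14 mA

Assume active: I_B = (14 − 0.7)/(33 + 201×0.15) = 0.211 mA, I_C = β·I_B = 42.1 mA.
Then V_CE = 14 − 42.1×0.82 − 42.3×0.15 = -26.9 V < 0.2 V — the active assumption fails.
Re-solve with V_CE = 0.2 V. KCL at the emitter: V_E/R_E = (V_BB−0.7−V_E)/R_B + (V_CC−0.2−V_E)/R_C, giving V_E = 2.18 V.
I_C = (V_CC − 0.2 − V_E)/R_C = (13.8 − 2.18)/0.82 = 14.2 mA.
Check: I_B = (13.3 − 2.18)/33 = 0.337 mA, and β·I_B = 67.4 mA > I_C, confirming saturation.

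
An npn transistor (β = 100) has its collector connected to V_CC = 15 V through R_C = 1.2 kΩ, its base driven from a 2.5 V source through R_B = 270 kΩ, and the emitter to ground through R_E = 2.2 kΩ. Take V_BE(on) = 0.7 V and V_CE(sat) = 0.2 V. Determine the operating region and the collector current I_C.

Assume active. Base-emitter loop: I_B = (V_BB − V_BE)/(R_B + (β+1)R_E) = (2.5 − 0.7)/(270 + 101×2.2) = 0.00366 mA.
I_C = β·I_B = 100×0.00366 = 0.366 mA.
V_CE = V_CC − I_C·R_C − I_E·R_E = 15 − 0.366×1.2 − 0.369×2.2 = 13.7 V > V_CE(sat), so the active-region assumption holds.

active; I_C ≈ 0.37 mA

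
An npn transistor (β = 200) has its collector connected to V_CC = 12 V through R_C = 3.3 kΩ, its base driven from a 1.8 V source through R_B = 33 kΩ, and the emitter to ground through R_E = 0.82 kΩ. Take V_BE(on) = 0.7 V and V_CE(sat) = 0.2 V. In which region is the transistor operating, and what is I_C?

Assume active. Base-emitter loop: I_B = (V_BB − V_BE)/(R_B + (β+1)R_E) = (1.8 − 0.7)/(33 + 201×0.82) = 0.00556 mA.
I_C = β·I_B = 200×0.00556 = 1.11 mA.
V_CE = V_CC − I_C·R_C − I_E·R_E = 12 − 1.11×3.3 − 1.12×0.82 = 7.41 V > V_CE(sat), so the active-region assumption holds.

active; I_C ≈ 1.1 mA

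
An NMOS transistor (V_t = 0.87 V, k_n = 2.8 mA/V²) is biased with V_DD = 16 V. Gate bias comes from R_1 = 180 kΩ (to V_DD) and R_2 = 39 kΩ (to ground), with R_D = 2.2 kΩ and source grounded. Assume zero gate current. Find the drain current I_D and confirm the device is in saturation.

V_G = V_DD·R_2/(R_1+R_2) = 16×39/219 = 2.85 V. With the source grounded, V_GS = V_G = 2.85 V.
Assume saturation: I_D = (k_n/2)(V_GS − V_t)² = (2.8/2)×(2.85 − 0.87)² = 1.4×1.98² = 5.48 mA.
V_DS = V_DD − I_D·R_D = 16 − 5.48×2.2 = 3.93 V.
Saturation requires V_DS ≥ V_GS − V_t = 1.98 V; 3.93 ≥ 1.98 ✓.

I_D ≈ 5.5 mA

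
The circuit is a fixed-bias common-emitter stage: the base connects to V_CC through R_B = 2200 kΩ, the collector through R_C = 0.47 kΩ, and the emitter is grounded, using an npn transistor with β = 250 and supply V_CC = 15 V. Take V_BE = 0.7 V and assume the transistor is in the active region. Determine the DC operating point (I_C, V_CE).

Base loop: V_CC = I_B·R_B + V_BE, so I_B = (15 − 0.7)/2200 kΩ = 0.0065 mA.
In the active region I_C = β·I_B = 250 × 0.0065 = 1.63 mA.
Collector loop: V_CE = V_CC − I_C·R_C = 15 − 1.63×0.47 = 14.2 V.
Since V_CE = 14.2 V > V_CE(sat) ≈ 0.2 V, the transistor is in the active region as assumed.

I_C ≈ 1.6 mA, V_CE ≈ 14 V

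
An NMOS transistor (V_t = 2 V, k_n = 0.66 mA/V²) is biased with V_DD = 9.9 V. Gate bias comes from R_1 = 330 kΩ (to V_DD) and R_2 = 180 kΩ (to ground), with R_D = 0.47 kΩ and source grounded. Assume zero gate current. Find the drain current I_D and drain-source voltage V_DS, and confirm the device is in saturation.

I_D ≈ 0.74 mA, V_DS ≈ 9.6 V

V_G = V_DD·R_2/(R_1+R_2) = 9.9×180/510 = 3.49 V. With the source grounded, V_GS = V_G = 3.49 V.
Assume saturation: I_D = (k_n/2)(V_GS − V_t)² = (0.66/2)×(3.49 − 2)² = 0.33×1.49² = 0.737 mA.
V_DS = V_DD − I_D·R_D = 9.9 − 0.737×0.47 = 9.55 V.
Saturation requires V_DS ≥ V_GS − V_t = 1.49 V; 9.55 ≥ 1.49 ✓.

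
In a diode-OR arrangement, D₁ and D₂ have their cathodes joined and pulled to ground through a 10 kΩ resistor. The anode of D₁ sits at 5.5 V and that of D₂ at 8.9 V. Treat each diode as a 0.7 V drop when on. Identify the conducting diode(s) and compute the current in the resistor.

Assume both conduct. Then node N would need to be at both 5.5−0.7 = 4.8 V and 8.9−0.7 = 8.2 V, which is impossible.
Assume only D₂ conducts: V_N = 8.9 − 0.7 = 8.2 V, so I_R = 8.2/10 = 0.82 mA.
Check D₁: its anode-to-cathode voltage is 5.5 − 8.2 = -2.7 V < 0.7 V, so it is off. The assumption is consistent.

Only D₂ conducts; I_R ≈ 0.82 mA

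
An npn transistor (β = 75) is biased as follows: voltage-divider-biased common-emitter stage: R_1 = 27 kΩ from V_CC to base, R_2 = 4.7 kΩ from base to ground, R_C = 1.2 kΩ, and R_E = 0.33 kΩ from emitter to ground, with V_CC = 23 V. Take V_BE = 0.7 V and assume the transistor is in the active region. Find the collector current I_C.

I_C ≈ 7 mA

Thevenize the base divider: V_Th = V_CC·R_2/(R_1+R_2) = 23×4.7/31.7 = 3.41 V, R_Th = R_1‖R_2 = 4 kΩ.
Base-emitter loop: V_Th = I_B·R_Th + V_BE + (β+1)I_B·R_E, so I_B = (3.41 − 0.7) / (4 + 76×0.33) = 0.0932 mA.
I_C = β·I_B = 75×0.0932 = 6.99 mA, and I_E = (β+1)I_B = 7.08 mA.
V_CE = V_CC − I_C·R_C − I_E·R_E = 23 − 6.99×1.2 − 7.08×0.33 = 12.3 V.
V_CE = 12.3 V > 0.2 V confirms active-region operation.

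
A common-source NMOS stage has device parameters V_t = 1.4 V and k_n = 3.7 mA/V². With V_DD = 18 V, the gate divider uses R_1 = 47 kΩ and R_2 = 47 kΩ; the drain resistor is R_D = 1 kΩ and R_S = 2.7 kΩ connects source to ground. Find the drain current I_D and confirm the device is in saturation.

V_G = V_DD·R_2/(R_1+R_2) = 18×47/94 = 9 V.
Assume saturation: I_D = (k_n/2)(V_GS − V_t)² with V_GS = V_G − I_D·R_S = 9 − 2.7·I_D.
Substituting gives 13.5·I_D² − 76.9·I_D + 107 = 0, with roots I_D = 2.39 or 3.31 mA.
The root I_D = 3.31 mA gives V_GS = 0.0623 V ≤ V_t, so take I_D = 2.39 mA.
Then V_GS = 2.54 V and V_DS = V_DD − I_D(R_D+R_S) = 18 − 2.39×3.7 = 9.14 V.
Saturation requires V_DS ≥ V_GS − V_t = 1.14 V; 9.14 ≥ 1.14 ✓.

I_D ≈ 2.4 mA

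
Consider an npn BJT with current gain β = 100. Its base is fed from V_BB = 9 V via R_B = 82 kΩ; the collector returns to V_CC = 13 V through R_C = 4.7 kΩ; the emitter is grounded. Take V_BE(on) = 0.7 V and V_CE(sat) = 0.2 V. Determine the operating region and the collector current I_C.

Assume active: I_B = (9 − 0.7)/82 = 0.101 mA, giving I_C = β·I_B = 10.1 mA.
But then V_CE = 13 − 10.1×4.7 = -34.6 V < V_CE(sat) = 0.2 V — impossible in the active region.
So the transistor is saturated. With V_CE = 0.2 V, I_C = (V_CC − 0.2)/R_C = 12.8/4.7 = 2.72 mA.
Check: β·I_B = 10.1 mA > I_C = 2.72 mA, confirming saturation.

saturation; I_C ≈ 2.7 mA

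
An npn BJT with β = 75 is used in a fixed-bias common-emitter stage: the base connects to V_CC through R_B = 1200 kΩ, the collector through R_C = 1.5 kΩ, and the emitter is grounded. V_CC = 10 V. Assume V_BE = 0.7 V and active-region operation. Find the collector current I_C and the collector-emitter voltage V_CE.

Base loop: V_CC = I_B·R_B + V_BE, so I_B = (10 − 0.7)/1200 kΩ = 0.00775 mA.
In the active region I_C = β·I_B = 75 × 0.00775 = 0.581 mA.
Collector loop: V_CE = V_CC − I_C·R_C = 10 − 0.581×1.5 = 9.13 V.
Since V_CE = 9.13 V > V_CE(sat) ≈ 0.2 V, the transistor is in the active region as assumed.

I_C ≈ 0.58 mA, V_CE ≈ 9.1 V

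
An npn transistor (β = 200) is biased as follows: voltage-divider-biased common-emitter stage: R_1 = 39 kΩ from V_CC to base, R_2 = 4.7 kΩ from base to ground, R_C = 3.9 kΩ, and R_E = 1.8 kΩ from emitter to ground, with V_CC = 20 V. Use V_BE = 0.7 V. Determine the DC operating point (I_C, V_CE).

Thevenize the base divider: V_Th = V_CC·R_2/(R_1+R_2) = 20×4.7/43.7 = 2.15 V, R_Th = R_1‖R_2 = 4.19 kΩ.
Base-emitter loop: V_Th = I_B·R_Th + V_BE + (β+1)I_B·R_E, so I_B = (2.15 − 0.7) / (4.19 + 201×1.8) = 0.00396 mA.
I_C = β·I_B = 200×0.00396 = 0.793 mA, and I_E = (β+1)I_B = 0.797 mA.
V_CE = V_CC − I_C·R_C − I_E·R_E = 20 − 0.793×3.9 − 0.797×1.8 = 15.5 V.
V_CE = 15.5 V > 0.2 V confirms active-region operation.

I_C ≈ 0.79 mA, V_CE ≈ 15 V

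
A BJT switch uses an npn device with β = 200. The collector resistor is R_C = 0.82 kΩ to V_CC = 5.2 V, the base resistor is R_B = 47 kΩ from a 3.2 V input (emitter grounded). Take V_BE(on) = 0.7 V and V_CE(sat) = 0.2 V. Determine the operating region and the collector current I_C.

Assume active: I_B = (3.2 − 0.7)/47 = 0.0532 mA, giving I_C = β·I_B = 10.6 mA.
But then V_CE = 5.2 − 10.6×0.82 = -3.52 V < V_CE(sat) = 0.2 V — impossible in the active region.
So the transistor is saturated. With V_CE = 0.2 V, I_C = (V_CC − 0.2)/R_C = 5/0.82 = 6.1 mA.
Check: β·I_B = 10.6 mA > I_C = 6.1 mA, confirming saturation.

saturation; I_C ≈ 6.1 mA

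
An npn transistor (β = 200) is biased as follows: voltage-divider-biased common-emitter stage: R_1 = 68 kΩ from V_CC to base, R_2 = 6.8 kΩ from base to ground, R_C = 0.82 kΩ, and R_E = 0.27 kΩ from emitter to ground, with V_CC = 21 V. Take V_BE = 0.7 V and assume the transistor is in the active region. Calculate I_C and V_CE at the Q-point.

Thevenize the base divider: V_Th = V_CC·R_2/(R_1+R_2) = 21×6.8/74.8 = 1.91 V, R_Th = R_1‖R_2 = 6.18 kΩ.
Base-emitter loop: V_Th = I_B·R_Th + V_BE + (β+1)I_B·R_E, so I_B = (1.91 − 0.7) / (6.18 + 201×0.27) = 0.02 mA.
I_C = β·I_B = 200×0.02 = 4 mA, and I_E = (β+1)I_B = 4.02 mA.
V_CE = V_CC − I_C·R_C − I_E·R_E = 21 − 4×0.82 − 4.02×0.27 = 16.6 V.
V_CE = 16.6 V > 0.2 V confirms active-region operation.

I_C ≈ 4 mA, V_CE ≈ 17 V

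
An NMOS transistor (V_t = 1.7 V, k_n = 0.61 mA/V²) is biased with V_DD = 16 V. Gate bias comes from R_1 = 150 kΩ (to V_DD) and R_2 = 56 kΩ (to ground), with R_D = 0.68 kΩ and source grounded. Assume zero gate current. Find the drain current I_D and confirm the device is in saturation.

I_D ≈ 2.1 mA

V_G = V_DD·R_2/(R_1+R_2) = 16×56/206 = 4.35 V. With the source grounded, V_GS = V_G = 4.35 V.
Assume saturation: I_D = (k_n/2)(V_GS − V_t)² = (0.61/2)×(4.35 − 1.7)² = 0.305×2.65² = 2.14 mA.
V_DS = V_DD − I_D·R_D = 16 − 2.14×0.68 = 14.5 V.
Saturation requires V_DS ≥ V_GS − V_t = 2.65 V; 14.5 ≥ 2.65 ✓.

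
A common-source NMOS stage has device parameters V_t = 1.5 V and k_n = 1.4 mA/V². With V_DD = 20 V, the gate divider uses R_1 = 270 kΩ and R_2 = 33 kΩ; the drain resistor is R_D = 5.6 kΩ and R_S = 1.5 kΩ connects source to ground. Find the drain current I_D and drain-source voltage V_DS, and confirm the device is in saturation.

I_D ≈ 0.15 mA, V_DS ≈ 19 V

V_G = V_DD·R_2/(R_1+R_2) = 20×33/303 = 2.18 V.
Assume saturation: I_D = (k_n/2)(V_GS − V_t)² with V_GS = V_G − I_D·R_S = 2.18 − 1.5·I_D.
Substituting gives 1.57·I_D² − 2.42·I_D + 0.322 = 0, with roots I_D = 0.147 or 1.39 mA.
The root I_D = 1.39 mA gives V_GS = 0.0896 V ≤ V_t, so take I_D = 0.147 mA.
Then V_GS = 1.96 V and V_DS = V_DD − I_D(R_D+R_S) = 20 − 0.147×7.1 = 19 V.
Saturation requires V_DS ≥ V_GS − V_t = 0.458 V; 19 ≥ 0.458 ✓.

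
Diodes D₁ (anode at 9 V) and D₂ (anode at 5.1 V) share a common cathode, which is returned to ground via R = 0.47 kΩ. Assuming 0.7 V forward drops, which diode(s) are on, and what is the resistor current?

Assume both conduct. Then node N would need to be at both 9−0.7 = 8.3 V and 5.1−0.7 = 4.4 V, which is impossible.
Assume only D₁ conducts: V_N = 9 − 0.7 = 8.3 V, so I_R = 8.3/0.47 = 17.7 mA.
Check D₂: its anode-to-cathode voltage is 5.1 − 8.3 = -3.2 V < 0.7 V, so it is off. The assumption is consistent.

Only D₁ conducts; I_R ≈ 18 mA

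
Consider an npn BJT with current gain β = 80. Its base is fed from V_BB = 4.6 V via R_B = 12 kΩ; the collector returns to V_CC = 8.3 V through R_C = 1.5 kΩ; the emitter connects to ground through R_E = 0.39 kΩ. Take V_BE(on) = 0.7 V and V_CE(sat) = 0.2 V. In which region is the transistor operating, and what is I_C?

saturation; I_C ≈ 4.2 mA

Assume active: I_B = (4.6 − 0.7)/(12 + 81×0.39) = 0.0895 mA, I_C = β·I_B = 7.16 mA.
Then V_CE = 8.3 − 7.16×1.5 − 7.25×0.39 = -5.26 V < 0.2 V — the active assumption fails.
Re-solve with V_CE = 0.2 V. KCL at the emitter: V_E/R_E = (V_BB−0.7−V_E)/R_B + (V_CC−0.2−V_E)/R_C, giving V_E = 1.73 V.
I_C = (V_CC − 0.2 − V_E)/R_C = (8.1 − 1.73)/1.5 = 4.25 mA.
Check: I_B = (3.9 − 1.73)/12 = 0.181 mA, and β·I_B = 14.5 mA > I_C, confirming saturation.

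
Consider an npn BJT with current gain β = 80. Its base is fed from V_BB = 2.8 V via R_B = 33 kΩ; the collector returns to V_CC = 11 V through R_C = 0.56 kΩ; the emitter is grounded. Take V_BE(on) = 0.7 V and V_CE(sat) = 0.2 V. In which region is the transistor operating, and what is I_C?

active; I_C ≈ 5.1 mA

Assume active. Base-emitter loop: I_B = (V_BB − V_BE)/R_B = (2.8 − 0.7)/33 = 0.0636 mA.
I_C = β·I_B = 80×0.0636 = 5.09 mA.
V_CE = V_CC − I_C·R_C = 11 − 5.09×0.56 = 8.15 V > V_CE(sat), so the active-region assumption holds.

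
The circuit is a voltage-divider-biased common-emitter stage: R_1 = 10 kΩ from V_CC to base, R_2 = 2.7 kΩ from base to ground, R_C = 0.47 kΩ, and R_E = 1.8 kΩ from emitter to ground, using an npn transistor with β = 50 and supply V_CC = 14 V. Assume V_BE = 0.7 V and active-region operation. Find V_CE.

Thevenize the base divider: V_Th = V_CC·R_2/(R_1+R_2) = 14×2.7/12.7 = 2.98 V, R_Th = R_1‖R_2 = 2.13 kΩ.
Base-emitter loop: V_Th = I_B·R_Th + V_BE + (β+1)I_B·R_E, so I_B = (2.98 − 0.7) / (2.13 + 51×1.8) = 0.0242 mA.
I_C = β·I_B = 50×0.0242 = 1.21 mA, and I_E = (β+1)I_B = 1.24 mA.
V_CE = V_CC − I_C·R_C − I_E·R_E = 14 − 1.21×0.47 − 1.24×1.8 = 11.2 V.
V_CE = 11.2 V > 0.2 V confirms active-region operation.

V_CE ≈ 11 V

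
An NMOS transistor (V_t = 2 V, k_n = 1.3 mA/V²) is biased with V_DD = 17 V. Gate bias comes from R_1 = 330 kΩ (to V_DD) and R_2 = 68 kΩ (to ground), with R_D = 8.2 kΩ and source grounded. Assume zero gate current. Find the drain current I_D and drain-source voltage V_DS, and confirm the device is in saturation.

V_G = V_DD·R_2/(R_1+R_2) = 17×68/398 = 2.9 V. With the source grounded, V_GS = V_G = 2.9 V.
Assume saturation: I_D = (k_n/2)(V_GS − V_t)² = (1.3/2)×(2.9 − 2)² = 0.65×0.905² = 0.532 mA.
V_DS = V_DD − I_D·R_D = 17 − 0.532×8.2 = 12.6 V.
Saturation requires V_DS ≥ V_GS − V_t = 0.905 V; 12.6 ≥ 0.905 ✓.

I_D ≈ 0.53 mA, V_DS ≈ 13 V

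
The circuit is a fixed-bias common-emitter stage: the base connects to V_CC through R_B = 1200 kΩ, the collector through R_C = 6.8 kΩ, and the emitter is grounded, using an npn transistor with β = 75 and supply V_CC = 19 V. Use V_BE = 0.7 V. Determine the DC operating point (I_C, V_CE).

Base loop: V_CC = I_B·R_B + V_BE, so I_B = (19 − 0.7)/1200 kΩ = 0.0153 mA.
In the active region I_C = β·I_B = 75 × 0.0153 = 1.14 mA.
Collector loop: V_CE = V_CC − I_C·R_C = 19 − 1.14×6.8 = 11.2 V.
Since V_CE = 11.2 V > V_CE(sat) ≈ 0.2 V, the transistor is in the active region as assumed.

I_C ≈ 1.1 mA, V_CE ≈ 11 V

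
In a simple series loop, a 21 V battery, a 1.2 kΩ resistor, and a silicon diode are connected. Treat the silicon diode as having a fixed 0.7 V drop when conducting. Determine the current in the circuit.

KVL around the loop: 21 = V_D + I·R = 0.7 + I × 1.2 kΩ.
So I = (21 − 0.7) / 1.2 kΩ = 20.3 / 1.2 = 16.9 mA.

I ≈ 17 mA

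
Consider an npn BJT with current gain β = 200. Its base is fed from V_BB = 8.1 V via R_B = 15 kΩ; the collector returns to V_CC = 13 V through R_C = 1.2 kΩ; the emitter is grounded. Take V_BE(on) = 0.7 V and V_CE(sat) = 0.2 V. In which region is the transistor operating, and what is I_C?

saturation; I_C ≈ 11 mA

Assume active: I_B = (8.1 − 0.7)/15 = 0.493 mA, giving I_C = β·I_B = 98.7 mA.
But then V_CE = 13 − 98.7×1.2 = -105 V < V_CE(sat) = 0.2 V — impossible in the active region.
So the transistor is saturated. With V_CE = 0.2 V, I_C = (V_CC − 0.2)/R_C = 12.8/1.2 = 10.7 mA.
Check: β·I_B = 98.7 mA > I_C = 10.7 mA, confirming saturation.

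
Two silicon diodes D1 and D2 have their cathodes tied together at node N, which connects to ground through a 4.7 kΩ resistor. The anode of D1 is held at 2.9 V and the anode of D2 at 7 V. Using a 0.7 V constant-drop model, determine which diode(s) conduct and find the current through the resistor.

Assume both conduct. Then node N would need to be at both 2.9−0.7 = 2.2 V and 7−0.7 = 6.3 V, which is impossible.
Assume only D2 conducts: V_N = 7 − 0.7 = 6.3 V, so I_R = 6.3/4.7 = 1.34 mA.
Check D1: its anode-to-cathode voltage is 2.9 − 6.3 = -3.4 V < 0.7 V, so it is off. The assumption is consistent.

Only D2 conducts; I_R ≈ 1.3 mA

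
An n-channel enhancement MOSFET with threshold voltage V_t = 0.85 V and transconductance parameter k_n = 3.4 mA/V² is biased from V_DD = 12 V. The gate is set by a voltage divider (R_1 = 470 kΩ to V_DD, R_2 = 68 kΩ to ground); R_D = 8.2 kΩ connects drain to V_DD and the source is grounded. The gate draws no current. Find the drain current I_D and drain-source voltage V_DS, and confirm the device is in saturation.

V_G = V_DD·R_2/(R_1+R_2) = 12×68/538 = 1.52 V. With the source grounded, V_GS = V_G = 1.52 V.
Assume saturation: I_D = (k_n/2)(V_GS − V_t)² = (3.4/2)×(1.52 − 0.85)² = 1.7×0.667² = 0.756 mA.
V_DS = V_DD − I_D·R_D = 12 − 0.756×8.2 = 5.8 V.
Saturation requires V_DS ≥ V_GS − V_t = 0.667 V; 5.8 ≥ 0.667 ✓.

I_D ≈ 0.76 mA, V_DS ≈ 5.8 V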